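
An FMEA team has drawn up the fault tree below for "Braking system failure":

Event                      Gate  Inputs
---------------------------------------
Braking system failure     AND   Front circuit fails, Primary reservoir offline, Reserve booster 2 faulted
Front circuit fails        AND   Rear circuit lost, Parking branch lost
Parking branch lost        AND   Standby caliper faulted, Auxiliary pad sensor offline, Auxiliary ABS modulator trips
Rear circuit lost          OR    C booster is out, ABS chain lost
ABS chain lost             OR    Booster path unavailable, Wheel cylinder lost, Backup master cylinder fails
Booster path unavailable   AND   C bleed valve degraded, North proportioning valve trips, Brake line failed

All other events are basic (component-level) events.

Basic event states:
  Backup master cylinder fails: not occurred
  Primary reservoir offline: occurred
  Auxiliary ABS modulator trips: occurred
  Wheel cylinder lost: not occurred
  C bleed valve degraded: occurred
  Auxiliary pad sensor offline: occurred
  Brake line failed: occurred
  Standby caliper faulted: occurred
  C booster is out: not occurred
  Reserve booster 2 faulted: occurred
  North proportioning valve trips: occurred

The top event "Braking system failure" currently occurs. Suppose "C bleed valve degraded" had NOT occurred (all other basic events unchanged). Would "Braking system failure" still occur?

No

Counterfactual: set "C bleed valve degraded" to not occurred.
Booster path unavailable [AND]: C bleed valve degraded=not, North proportioning valve trips=occurs, Brake line failed=occurs → not all inputs occur → does not occur.
ABS chain lost [OR]: Booster path unavailable=not, Wheel cylinder lost=not, Backup master cylinder fails=not → no input occurs → does not occur.
Rear circuit lost [OR]: C booster is out=not, ABS chain lost=not → no input occurs → does not occur.
Parking branch lost [AND]: Standby caliper faulted=occurs, Auxiliary pad sensor offline=occurs, Auxiliary ABS modulator trips=occurs → all inputs occur → occurs.
Front circuit fails [AND]: Rear circuit lost=not, Parking branch lost=occurs → not all inputs occur → does not occur.
Braking system failure [AND]: Front circuit fails=not, Primary reservoir offline=occurs, Reserve booster 2 faulted=occurs → not all inputs occur → does not occur.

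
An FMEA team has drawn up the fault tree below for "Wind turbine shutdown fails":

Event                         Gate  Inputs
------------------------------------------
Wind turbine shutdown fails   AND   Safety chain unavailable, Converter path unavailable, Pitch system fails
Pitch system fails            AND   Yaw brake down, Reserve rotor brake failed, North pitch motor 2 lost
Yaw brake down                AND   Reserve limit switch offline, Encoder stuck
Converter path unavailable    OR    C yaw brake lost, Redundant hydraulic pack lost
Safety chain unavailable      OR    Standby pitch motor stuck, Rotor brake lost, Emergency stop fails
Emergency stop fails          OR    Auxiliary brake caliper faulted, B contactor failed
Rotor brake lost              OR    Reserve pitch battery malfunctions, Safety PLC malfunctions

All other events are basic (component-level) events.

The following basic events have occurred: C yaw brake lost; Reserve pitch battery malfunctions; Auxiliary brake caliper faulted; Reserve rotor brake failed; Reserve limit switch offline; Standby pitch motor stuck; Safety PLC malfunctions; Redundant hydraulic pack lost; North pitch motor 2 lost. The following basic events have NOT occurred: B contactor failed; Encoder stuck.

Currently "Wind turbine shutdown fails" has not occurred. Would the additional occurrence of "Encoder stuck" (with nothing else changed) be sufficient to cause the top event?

Yes

Counterfactual: set "Encoder stuck" to occurred.
Rotor brake lost [OR]: Reserve pitch battery malfunctions=occurs, Safety PLC malfunctions=occurs → at least one input occurs → occurs.
Emergency stop fails [OR]: Auxiliary brake caliper faulted=occurs, B contactor failed=not → at least one input occurs → occurs.
Safety chain unavailable [OR]: Standby pitch motor stuck=occurs, Rotor brake lost=occurs, Emergency stop fails=occurs → at least one input occurs → occurs.
Converter path unavailable [OR]: C yaw brake lost=occurs, Redundant hydraulic pack lost=occurs → at least one input occurs → occurs.
Yaw brake down [AND]: Reserve limit switch offline=occurs, Encoder stuck=occurs → all inputs occur → occurs.
Pitch system fails [AND]: Yaw brake down=occurs, Reserve rotor brake failed=occurs, North pitch motor 2 lost=occurs → all inputs occur → occurs.
Wind turbine shutdown fails [AND]: Safety chain unavailable=occurs, Converter path unavailable=occurs, Pitch system fails=occurs → all inputs occur → occurs.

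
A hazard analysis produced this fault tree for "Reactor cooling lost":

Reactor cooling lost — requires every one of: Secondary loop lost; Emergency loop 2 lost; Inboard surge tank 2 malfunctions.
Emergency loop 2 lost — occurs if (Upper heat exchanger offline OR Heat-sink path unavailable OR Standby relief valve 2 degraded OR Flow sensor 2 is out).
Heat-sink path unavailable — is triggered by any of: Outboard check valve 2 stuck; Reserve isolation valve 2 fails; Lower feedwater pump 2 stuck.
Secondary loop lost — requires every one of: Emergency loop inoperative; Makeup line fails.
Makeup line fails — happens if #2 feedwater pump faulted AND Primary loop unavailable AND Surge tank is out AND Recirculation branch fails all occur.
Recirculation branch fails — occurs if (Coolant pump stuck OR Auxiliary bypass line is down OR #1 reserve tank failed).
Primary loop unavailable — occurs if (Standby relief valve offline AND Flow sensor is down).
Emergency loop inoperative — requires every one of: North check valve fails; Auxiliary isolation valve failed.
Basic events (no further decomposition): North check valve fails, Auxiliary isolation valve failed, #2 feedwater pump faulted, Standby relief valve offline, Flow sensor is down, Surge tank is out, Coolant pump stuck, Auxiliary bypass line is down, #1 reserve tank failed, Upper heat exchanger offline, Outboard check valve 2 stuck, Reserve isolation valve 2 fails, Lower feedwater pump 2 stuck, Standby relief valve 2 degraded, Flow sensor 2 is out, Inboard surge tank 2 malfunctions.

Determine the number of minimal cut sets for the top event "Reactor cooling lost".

Emergency loop inoperative [AND]: one cut set from each child combined → 1 × 1 = 1 cut set(s).
Primary loop unavailable [AND]: one cut set from each child combined → 1 × 1 = 1 cut set(s).
Recirculation branch fails [OR]: union of children's cut sets → 3 cut set(s).
Makeup line fails [AND]: one cut set from each child combined → 1 × 1 × 1 × 3 = 3 cut set(s).
Secondary loop lost [AND]: one cut set from each child combined → 1 × 3 = 3 cut set(s).
Heat-sink path unavailable [OR]: union of children's cut sets → 3 cut set(s).
Emergency loop 2 lost [OR]: union of children's cut sets → 6 cut set(s).
Reactor cooling lost [AND]: one cut set from each child combined → 3 × 6 × 1 = 18 cut set(s).

18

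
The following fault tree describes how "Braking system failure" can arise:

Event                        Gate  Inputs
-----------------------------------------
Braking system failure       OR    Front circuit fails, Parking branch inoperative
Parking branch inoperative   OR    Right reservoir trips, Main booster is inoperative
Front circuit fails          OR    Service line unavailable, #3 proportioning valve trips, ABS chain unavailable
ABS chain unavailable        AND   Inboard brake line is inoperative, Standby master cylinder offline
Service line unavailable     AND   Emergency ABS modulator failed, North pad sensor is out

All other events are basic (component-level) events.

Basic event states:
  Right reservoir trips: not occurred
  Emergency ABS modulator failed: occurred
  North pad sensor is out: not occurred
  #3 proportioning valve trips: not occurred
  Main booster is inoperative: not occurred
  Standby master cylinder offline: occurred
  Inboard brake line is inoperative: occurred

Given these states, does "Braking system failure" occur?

Service line unavailable [AND]: Emergency ABS modulator failed=occurs, North pad sensor is out=not → not all inputs occur → does not occur.
ABS chain unavailable [AND]: Inboard brake line is inoperative=occurs, Standby master cylinder offline=occurs → all inputs occur → occurs.
Front circuit fails [OR]: Service line unavailable=not, #3 proportioning valve trips=not, ABS chain unavailable=occurs → at least one input occurs → occurs.
Parking branch inoperative [OR]: Right reservoir trips=not, Main booster is inoperative=not → no input occurs → does not occur.
Braking system failure [OR]: Front circuit fails=occurs, Parking branch inoperative=not → at least one input occurs → occurs.

Yes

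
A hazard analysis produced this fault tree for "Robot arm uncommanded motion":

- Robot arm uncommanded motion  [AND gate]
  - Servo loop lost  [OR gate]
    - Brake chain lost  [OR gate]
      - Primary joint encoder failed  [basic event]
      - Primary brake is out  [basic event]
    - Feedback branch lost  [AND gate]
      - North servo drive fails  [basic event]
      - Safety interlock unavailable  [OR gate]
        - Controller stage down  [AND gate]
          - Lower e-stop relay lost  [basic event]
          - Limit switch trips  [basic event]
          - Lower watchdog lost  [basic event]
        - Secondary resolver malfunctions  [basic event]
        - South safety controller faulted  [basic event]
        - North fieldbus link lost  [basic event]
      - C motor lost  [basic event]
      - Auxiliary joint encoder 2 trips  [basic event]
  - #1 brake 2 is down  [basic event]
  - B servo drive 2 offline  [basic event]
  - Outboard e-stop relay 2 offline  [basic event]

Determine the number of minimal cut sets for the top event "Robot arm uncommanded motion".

6

Brake chain lost [OR]: union of children's cut sets → 2 cut set(s).
Controller stage down [AND]: one cut set from each child combined → 1 × 1 × 1 = 1 cut set(s).
Safety interlock unavailable [OR]: union of children's cut sets → 4 cut set(s).
Feedback branch lost [AND]: one cut set from each child combined → 1 × 4 × 1 × 1 = 4 cut set(s).
Servo loop lost [OR]: union of children's cut sets → 6 cut set(s).
Robot arm uncommanded motion [AND]: one cut set from each child combined → 6 × 1 × 1 × 1 = 6 cut set(s).
Minimal cut sets: {#1 brake 2 is down, B servo drive 2 offline, Outboard e-stop relay 2 offline, Primary joint encoder failed}; {#1 brake 2 is down, B servo drive 2 offline, Outboard e-stop relay 2 offline, Primary brake is out}; {#1 brake 2 is down, Auxiliary joint encoder 2 trips, B servo drive 2 offline, C motor lost, Limit switch trips, Lower e-stop relay lost, Lower watchdog lost, North servo drive fails, Outboard e-stop relay 2 offline}; {#1 brake 2 is down, Auxiliary joint encoder 2 trips, B servo drive 2 offline, C motor lost, North servo drive fails, Outboard e-stop relay 2 offline, Secondary resolver malfunctions}; {#1 brake 2 is down, Auxiliary joint encoder 2 trips, B servo drive 2 offline, C motor lost, North servo drive fails, Outboard e-stop relay 2 offline, South safety controller faulted}; {#1 brake 2 is down, Auxiliary joint encoder 2 trips, B servo drive 2 offline, C motor lost, North fieldbus link lost, North servo drive fails, Outboard e-stop relay 2 offline}.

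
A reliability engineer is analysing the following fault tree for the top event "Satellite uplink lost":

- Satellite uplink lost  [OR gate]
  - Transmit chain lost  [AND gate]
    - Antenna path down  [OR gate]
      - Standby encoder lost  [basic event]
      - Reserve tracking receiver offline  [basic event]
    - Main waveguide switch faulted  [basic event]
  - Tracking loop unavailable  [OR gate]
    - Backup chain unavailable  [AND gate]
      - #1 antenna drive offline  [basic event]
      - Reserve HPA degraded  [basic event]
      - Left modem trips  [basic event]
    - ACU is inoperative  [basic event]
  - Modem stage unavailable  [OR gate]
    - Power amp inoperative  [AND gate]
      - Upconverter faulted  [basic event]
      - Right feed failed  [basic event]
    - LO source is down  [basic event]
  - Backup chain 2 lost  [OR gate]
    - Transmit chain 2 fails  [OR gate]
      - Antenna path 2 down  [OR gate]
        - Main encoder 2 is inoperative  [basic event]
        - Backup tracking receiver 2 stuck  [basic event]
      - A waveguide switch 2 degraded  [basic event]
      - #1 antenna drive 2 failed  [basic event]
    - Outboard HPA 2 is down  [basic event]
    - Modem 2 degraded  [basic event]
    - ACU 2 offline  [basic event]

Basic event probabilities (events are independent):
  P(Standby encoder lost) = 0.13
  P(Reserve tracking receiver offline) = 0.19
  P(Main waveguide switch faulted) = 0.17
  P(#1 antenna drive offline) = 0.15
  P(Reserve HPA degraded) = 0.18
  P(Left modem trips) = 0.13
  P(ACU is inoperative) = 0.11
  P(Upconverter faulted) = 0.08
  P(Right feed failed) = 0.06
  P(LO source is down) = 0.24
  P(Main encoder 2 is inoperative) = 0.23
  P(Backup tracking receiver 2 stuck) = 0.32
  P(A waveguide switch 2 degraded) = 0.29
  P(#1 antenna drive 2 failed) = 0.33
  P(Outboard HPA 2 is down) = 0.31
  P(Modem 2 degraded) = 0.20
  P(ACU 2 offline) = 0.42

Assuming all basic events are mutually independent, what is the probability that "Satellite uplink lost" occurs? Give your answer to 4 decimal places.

0.9492

P(Antenna path down) [OR] = 1 − (1−0.13) × (1−0.19) = 0.295300
P(Transmit chain lost) [AND] = 0.295300 × 0.17 = 0.050201
P(Backup chain unavailable) [AND] = 0.15 × 0.18 × 0.13 = 0.003510
P(Tracking loop unavailable) [OR] = 1 − (1−0.003510) × (1−0.11) = 0.113124
P(Power amp inoperative) [AND] = 0.08 × 0.06 = 0.004800
P(Modem stage unavailable) [OR] = 1 − (1−0.004800) × (1−0.24) = 0.243648
P(Antenna path 2 down) [OR] = 1 − (1−0.23) × (1−0.32) = 0.476400
P(Transmit chain 2 fails) [OR] = 1 − (1−0.476400) × (1−0.29) × (1−0.33) = 0.750923
P(Backup chain 2 lost) [OR] = 1 − (1−0.750923) × (1−0.31) × (1−0.20) × (1−0.42) = 0.920256
P(Satellite uplink lost) [OR] = 1 − (1−0.050201) × (1−0.113124) × (1−0.243648) × (1−0.920256) = 0.949194
Rounded to 4 decimal places: P(Satellite uplink lost) ≈ 0.9492.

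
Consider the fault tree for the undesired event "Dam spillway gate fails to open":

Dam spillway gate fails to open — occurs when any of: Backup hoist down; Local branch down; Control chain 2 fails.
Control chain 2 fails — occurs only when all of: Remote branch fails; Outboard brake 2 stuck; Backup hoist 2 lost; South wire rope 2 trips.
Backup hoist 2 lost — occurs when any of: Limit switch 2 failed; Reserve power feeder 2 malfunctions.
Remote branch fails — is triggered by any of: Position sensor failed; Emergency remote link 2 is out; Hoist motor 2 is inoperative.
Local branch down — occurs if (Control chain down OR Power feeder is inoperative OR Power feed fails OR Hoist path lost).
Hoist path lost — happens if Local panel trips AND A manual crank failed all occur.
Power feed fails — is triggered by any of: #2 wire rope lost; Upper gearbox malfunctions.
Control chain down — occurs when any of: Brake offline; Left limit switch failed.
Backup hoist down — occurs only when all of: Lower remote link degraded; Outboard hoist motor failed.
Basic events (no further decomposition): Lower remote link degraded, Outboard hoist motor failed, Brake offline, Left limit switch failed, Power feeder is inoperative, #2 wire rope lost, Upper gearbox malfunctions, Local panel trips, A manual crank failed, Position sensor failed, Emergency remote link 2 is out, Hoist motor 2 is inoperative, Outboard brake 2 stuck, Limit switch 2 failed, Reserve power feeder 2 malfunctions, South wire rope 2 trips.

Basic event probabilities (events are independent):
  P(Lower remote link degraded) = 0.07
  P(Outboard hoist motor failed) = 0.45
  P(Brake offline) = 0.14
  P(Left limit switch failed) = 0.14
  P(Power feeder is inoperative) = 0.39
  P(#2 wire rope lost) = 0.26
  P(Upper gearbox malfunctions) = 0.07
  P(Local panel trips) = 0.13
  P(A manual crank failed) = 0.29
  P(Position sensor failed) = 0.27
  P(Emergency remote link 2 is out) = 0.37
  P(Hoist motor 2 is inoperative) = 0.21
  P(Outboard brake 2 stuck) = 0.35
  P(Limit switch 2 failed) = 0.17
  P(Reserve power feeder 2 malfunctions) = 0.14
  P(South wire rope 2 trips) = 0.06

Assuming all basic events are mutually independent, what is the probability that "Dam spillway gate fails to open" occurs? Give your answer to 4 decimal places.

P(Backup hoist down) [AND] = 0.07 × 0.45 = 0.031500
P(Control chain down) [OR] = 1 − (1−0.14) × (1−0.14) = 0.260400
P(Power feed fails) [OR] = 1 − (1−0.26) × (1−0.07) = 0.311800
P(Hoist path lost) [AND] = 0.13 × 0.29 = 0.037700
P(Local branch down) [OR] = 1 − (1−0.260400) × (1−0.39) × (1−0.311800) × (1−0.037700) = 0.701220
P(Remote branch fails) [OR] = 1 − (1−0.27) × (1−0.37) × (1−0.21) = 0.636679
P(Backup hoist 2 lost) [OR] = 1 − (1−0.17) × (1−0.14) = 0.286200
P(Control chain 2 fails) [AND] = 0.636679 × 0.35 × 0.286200 × 0.06 = 0.003827
P(Dam spillway gate fails to open) [OR] = 1 − (1−0.031500) × (1−0.701220) × (1−0.003827) = 0.711739
Rounded to 4 decimal places: P(Dam spillway gate fails to open) ≈ 0.7117.

0.7117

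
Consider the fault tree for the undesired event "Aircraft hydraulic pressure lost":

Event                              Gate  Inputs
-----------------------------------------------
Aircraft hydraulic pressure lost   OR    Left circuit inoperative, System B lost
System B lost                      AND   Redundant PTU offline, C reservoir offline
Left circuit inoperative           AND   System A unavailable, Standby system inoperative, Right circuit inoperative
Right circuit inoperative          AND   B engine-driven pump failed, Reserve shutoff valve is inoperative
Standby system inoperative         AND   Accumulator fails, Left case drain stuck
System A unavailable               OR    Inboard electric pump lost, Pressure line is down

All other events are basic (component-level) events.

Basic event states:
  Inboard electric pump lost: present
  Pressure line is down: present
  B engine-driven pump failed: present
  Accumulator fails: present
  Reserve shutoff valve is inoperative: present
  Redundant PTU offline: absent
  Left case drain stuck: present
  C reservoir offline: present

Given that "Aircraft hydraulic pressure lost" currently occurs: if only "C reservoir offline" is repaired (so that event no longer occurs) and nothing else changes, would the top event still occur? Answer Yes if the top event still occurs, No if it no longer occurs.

Yes

Counterfactual: set "C reservoir offline" to not occurred.
System A unavailable [OR]: Inboard electric pump lost=occurs, Pressure line is down=occurs → at least one input occurs → occurs.
Standby system inoperative [AND]: Accumulator fails=occurs, Left case drain stuck=occurs → all inputs occur → occurs.
Right circuit inoperative [AND]: B engine-driven pump failed=occurs, Reserve shutoff valve is inoperative=occurs → all inputs occur → occurs.
Left circuit inoperative [AND]: System A unavailable=occurs, Standby system inoperative=occurs, Right circuit inoperative=occurs → all inputs occur → occurs.
System B lost [AND]: Redundant PTU offline=not, C reservoir offline=not → not all inputs occur → does not occur.
Aircraft hydraulic pressure lost [OR]: Left circuit inoperative=occurs, System B lost=not → at least one input occurs → occurs.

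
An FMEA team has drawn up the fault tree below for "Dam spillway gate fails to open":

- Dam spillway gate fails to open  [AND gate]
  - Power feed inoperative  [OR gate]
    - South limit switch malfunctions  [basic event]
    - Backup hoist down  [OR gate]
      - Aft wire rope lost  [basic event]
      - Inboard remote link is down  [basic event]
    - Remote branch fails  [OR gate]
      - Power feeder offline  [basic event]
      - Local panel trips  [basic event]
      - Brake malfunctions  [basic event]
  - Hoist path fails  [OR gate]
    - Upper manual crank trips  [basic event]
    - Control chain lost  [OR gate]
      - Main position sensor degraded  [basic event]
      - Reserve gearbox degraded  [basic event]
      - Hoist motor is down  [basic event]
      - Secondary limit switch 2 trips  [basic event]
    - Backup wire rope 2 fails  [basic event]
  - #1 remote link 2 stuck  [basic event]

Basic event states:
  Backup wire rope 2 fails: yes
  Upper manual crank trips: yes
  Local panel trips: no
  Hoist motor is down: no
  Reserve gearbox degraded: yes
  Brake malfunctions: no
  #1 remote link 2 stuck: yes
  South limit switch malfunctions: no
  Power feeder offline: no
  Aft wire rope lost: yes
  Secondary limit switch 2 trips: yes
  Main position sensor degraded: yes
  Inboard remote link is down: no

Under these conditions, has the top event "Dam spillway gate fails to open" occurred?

Yes

Backup hoist down [OR]: Aft wire rope lost=occurs, Inboard remote link is down=not → at least one input occurs → occurs.
Remote branch fails [OR]: Power feeder offline=not, Local panel trips=not, Brake malfunctions=not → no input occurs → does not occur.
Power feed inoperative [OR]: South limit switch malfunctions=not, Backup hoist down=occurs, Remote branch fails=not → at least one input occurs → occurs.
Control chain lost [OR]: Main position sensor degraded=occurs, Reserve gearbox degraded=occurs, Hoist motor is down=not, Secondary limit switch 2 trips=occurs → at least one input occurs → occurs.
Hoist path fails [OR]: Upper manual crank trips=occurs, Control chain lost=occurs, Backup wire rope 2 fails=occurs → at least one input occurs → occurs.
Dam spillway gate fails to open [AND]: Power feed inoperative=occurs, Hoist path fails=occurs, #1 remote link 2 stuck=occurs → all inputs occur → occurs.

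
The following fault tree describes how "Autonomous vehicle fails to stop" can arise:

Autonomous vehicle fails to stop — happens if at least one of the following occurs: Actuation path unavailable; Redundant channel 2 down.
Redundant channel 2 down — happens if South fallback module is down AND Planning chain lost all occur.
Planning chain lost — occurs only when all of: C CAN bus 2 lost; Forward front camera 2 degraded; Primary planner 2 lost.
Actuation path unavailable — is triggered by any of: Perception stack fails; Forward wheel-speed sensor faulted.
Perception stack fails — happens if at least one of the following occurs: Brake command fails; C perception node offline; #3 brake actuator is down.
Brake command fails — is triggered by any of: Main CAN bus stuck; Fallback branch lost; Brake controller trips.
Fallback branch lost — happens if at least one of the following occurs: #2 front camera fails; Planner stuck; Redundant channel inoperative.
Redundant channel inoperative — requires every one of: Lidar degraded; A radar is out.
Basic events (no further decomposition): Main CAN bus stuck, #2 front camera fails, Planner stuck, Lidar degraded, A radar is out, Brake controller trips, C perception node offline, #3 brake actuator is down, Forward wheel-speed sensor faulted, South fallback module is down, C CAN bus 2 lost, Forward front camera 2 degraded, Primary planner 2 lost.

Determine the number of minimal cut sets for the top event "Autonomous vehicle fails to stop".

Redundant channel inoperative [AND]: one cut set from each child combined → 1 × 1 = 1 cut set(s).
Fallback branch lost [OR]: union of children's cut sets → 3 cut set(s).
Brake command fails [OR]: union of children's cut sets → 5 cut set(s).
Perception stack fails [OR]: union of children's cut sets → 7 cut set(s).
Actuation path unavailable [OR]: union of children's cut sets → 8 cut set(s).
Planning chain lost [AND]: one cut set from each child combined → 1 × 1 × 1 = 1 cut set(s).
Redundant channel 2 down [AND]: one cut set from each child combined → 1 × 1 = 1 cut set(s).
Autonomous vehicle fails to stop [OR]: union of children's cut sets → 9 cut set(s).
Minimal cut sets: {Main CAN bus stuck}; {#2 front camera fails}; {Planner stuck}; {A radar is out, Lidar degraded}; {Brake controller trips}; {C perception node offline}; {#3 brake actuator is down}; {Forward wheel-speed sensor faulted}; {C CAN bus 2 lost, Forward front camera 2 degraded, Primary planner 2 lost, South fallback module is down}.

9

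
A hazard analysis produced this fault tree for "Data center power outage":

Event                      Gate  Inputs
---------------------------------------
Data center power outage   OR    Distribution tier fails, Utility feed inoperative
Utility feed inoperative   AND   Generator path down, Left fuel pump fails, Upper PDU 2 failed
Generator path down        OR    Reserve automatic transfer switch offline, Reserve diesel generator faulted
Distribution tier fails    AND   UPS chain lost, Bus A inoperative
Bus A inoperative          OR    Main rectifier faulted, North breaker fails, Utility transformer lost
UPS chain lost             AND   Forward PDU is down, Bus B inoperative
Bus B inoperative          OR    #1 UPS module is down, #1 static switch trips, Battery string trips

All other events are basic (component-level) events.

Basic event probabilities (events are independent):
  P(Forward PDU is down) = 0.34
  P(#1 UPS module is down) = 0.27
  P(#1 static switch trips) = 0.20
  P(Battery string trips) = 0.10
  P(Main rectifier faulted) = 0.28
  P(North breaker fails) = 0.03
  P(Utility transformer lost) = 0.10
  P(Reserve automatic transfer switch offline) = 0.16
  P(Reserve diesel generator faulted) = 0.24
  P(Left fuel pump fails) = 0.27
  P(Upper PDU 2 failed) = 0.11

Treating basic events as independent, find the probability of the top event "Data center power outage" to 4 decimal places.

0.0700

P(Bus B inoperative) [OR] = 1 − (1−0.27) × (1−0.20) × (1−0.10) = 0.474400
P(UPS chain lost) [AND] = 0.34 × 0.474400 = 0.161296
P(Bus A inoperative) [OR] = 1 − (1−0.28) × (1−0.03) × (1−0.10) = 0.371440
P(Distribution tier fails) [AND] = 0.161296 × 0.371440 = 0.059912
P(Generator path down) [OR] = 1 − (1−0.16) × (1−0.24) = 0.361600
P(Utility feed inoperative) [AND] = 0.361600 × 0.27 × 0.11 = 0.010740
P(Data center power outage) [OR] = 1 − (1−0.059912) × (1−0.010740) = 0.070009
Rounded to 4 decimal places: P(Data center power outage) ≈ 0.0700.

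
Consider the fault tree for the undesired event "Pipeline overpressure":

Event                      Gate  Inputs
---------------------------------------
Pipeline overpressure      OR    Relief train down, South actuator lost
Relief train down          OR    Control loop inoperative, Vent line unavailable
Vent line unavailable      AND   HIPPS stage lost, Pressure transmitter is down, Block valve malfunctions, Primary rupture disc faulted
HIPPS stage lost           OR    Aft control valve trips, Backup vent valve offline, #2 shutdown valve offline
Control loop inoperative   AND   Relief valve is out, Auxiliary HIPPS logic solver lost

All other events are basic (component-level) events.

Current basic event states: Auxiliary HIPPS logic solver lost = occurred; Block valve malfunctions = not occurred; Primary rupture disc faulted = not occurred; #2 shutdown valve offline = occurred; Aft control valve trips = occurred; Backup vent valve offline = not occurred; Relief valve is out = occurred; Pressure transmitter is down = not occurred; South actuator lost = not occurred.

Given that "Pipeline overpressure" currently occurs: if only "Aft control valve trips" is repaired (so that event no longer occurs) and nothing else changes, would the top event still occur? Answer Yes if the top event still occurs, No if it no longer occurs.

Counterfactual: set "Aft control valve trips" to not occurred.
Control loop inoperative [AND]: Relief valve is out=occurs, Auxiliary HIPPS logic solver lost=occurs → all inputs occur → occurs.
HIPPS stage lost [OR]: Aft control valve trips=not, Backup vent valve offline=not, #2 shutdown valve offline=occurs → at least one input occurs → occurs.
Vent line unavailable [AND]: HIPPS stage lost=occurs, Pressure transmitter is down=not, Block valve malfunctions=not, Primary rupture disc faulted=not → not all inputs occur → does not occur.
Relief train down [OR]: Control loop inoperative=occurs, Vent line unavailable=not → at least one input occurs → occurs.
Pipeline overpressure [OR]: Relief train down=occurs, South actuator lost=not → at least one input occurs → occurs.

Yes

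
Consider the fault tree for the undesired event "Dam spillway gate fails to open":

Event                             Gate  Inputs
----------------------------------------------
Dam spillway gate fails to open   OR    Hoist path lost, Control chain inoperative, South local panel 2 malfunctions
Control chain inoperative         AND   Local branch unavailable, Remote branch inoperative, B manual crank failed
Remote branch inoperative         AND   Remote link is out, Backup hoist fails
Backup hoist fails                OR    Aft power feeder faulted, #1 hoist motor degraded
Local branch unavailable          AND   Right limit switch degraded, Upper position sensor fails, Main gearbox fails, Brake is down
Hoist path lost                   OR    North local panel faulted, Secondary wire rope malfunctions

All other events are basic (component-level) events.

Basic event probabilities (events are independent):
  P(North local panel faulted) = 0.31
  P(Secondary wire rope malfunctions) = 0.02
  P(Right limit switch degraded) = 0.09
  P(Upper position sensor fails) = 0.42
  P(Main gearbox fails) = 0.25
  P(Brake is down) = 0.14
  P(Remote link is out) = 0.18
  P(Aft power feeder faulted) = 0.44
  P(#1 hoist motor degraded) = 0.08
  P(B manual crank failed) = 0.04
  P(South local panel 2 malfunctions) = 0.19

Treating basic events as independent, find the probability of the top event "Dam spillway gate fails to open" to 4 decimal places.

0.4523

P(Hoist path lost) [OR] = 1 − (1−0.31) × (1−0.02) = 0.323800
P(Local branch unavailable) [AND] = 0.09 × 0.42 × 0.25 × 0.14 = 0.001323
P(Backup hoist fails) [OR] = 1 − (1−0.44) × (1−0.08) = 0.484800
P(Remote branch inoperative) [AND] = 0.18 × 0.484800 = 0.087264
P(Control chain inoperative) [AND] = 0.001323 × 0.087264 × 0.04 = 0.000005
P(Dam spillway gate fails to open) [OR] = 1 − (1−0.323800) × (1−0.000005) × (1−0.19) = 0.452281
Rounded to 4 decimal places: P(Dam spillway gate fails to open) ≈ 0.4523.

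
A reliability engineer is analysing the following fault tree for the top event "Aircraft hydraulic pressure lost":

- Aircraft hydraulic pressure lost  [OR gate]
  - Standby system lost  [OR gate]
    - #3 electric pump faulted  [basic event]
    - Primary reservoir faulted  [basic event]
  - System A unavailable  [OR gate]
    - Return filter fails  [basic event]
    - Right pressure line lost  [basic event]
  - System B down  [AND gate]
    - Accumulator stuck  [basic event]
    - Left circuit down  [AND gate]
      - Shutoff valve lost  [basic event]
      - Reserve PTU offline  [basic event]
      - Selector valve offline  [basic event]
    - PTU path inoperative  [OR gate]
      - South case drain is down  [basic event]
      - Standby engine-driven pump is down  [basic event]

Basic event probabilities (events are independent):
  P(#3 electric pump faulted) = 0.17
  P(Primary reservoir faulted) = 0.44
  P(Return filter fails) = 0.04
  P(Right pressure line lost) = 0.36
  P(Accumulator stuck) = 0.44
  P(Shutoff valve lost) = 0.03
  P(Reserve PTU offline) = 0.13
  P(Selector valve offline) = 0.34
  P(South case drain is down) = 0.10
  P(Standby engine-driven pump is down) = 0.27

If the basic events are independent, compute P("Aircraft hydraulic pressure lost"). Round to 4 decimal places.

0.7145

P(Standby system lost) [OR] = 1 − (1−0.17) × (1−0.44) = 0.535200
P(System A unavailable) [OR] = 1 − (1−0.04) × (1−0.36) = 0.385600
P(Left circuit down) [AND] = 0.03 × 0.13 × 0.34 = 0.001326
P(PTU path inoperative) [OR] = 1 − (1−0.10) × (1−0.27) = 0.343000
P(System B down) [AND] = 0.44 × 0.001326 × 0.343000 = 0.000200
P(Aircraft hydraulic pressure lost) [OR] = 1 − (1−0.535200) × (1−0.385600) × (1−0.000200) = 0.714484
Rounded to 4 decimal places: P(Aircraft hydraulic pressure lost) ≈ 0.7145.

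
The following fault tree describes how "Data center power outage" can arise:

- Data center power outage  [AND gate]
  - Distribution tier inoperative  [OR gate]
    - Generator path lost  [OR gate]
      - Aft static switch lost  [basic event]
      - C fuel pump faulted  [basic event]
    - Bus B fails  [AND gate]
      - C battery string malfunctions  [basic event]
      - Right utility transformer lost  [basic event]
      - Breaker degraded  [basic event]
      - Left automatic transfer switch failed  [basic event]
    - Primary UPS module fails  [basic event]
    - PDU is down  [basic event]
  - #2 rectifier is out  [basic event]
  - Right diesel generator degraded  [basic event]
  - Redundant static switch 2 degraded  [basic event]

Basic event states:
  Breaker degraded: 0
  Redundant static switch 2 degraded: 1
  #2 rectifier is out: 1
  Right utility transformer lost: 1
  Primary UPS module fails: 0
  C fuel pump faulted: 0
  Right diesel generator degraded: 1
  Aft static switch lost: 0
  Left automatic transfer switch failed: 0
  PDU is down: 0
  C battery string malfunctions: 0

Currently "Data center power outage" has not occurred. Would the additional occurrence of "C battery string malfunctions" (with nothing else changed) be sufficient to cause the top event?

No

Counterfactual: set "C battery string malfunctions" to occurred.
Generator path lost [OR]: Aft static switch lost=not, C fuel pump faulted=not → no input occurs → does not occur.
Bus B fails [AND]: C battery string malfunctions=occurs, Right utility transformer lost=occurs, Breaker degraded=not, Left automatic transfer switch failed=not → not all inputs occur → does not occur.
Distribution tier inoperative [OR]: Generator path lost=not, Bus B fails=not, Primary UPS module fails=not, PDU is down=not → no input occurs → does not occur.
Data center power outage [AND]: Distribution tier inoperative=not, #2 rectifier is out=occurs, Right diesel generator degraded=occurs, Redundant static switch 2 degraded=occurs → not all inputs occur → does not occur.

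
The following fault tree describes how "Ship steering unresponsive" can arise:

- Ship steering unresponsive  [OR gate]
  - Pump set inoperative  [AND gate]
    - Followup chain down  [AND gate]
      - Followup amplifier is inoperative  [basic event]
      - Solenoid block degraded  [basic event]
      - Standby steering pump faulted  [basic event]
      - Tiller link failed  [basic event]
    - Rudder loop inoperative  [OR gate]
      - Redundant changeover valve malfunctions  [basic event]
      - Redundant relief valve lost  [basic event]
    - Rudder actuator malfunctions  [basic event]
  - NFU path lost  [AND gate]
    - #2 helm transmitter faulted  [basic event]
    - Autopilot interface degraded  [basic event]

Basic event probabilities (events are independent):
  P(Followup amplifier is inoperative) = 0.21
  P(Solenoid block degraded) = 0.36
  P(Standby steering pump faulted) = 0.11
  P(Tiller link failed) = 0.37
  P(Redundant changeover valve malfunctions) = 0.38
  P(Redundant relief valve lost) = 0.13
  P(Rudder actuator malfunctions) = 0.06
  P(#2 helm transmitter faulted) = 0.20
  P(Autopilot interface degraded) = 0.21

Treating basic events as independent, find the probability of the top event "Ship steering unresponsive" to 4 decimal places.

0.0421

P(Followup chain down) [AND] = 0.21 × 0.36 × 0.11 × 0.37 = 0.003077
P(Rudder loop inoperative) [OR] = 1 − (1−0.38) × (1−0.13) = 0.460600
P(Pump set inoperative) [AND] = 0.003077 × 0.460600 × 0.06 = 0.000085
P(NFU path lost) [AND] = 0.20 × 0.21 = 0.042000
P(Ship steering unresponsive) [OR] = 1 − (1−0.000085) × (1−0.042000) = 0.042081
Rounded to 4 decimal places: P(Ship steering unresponsive) ≈ 0.0421.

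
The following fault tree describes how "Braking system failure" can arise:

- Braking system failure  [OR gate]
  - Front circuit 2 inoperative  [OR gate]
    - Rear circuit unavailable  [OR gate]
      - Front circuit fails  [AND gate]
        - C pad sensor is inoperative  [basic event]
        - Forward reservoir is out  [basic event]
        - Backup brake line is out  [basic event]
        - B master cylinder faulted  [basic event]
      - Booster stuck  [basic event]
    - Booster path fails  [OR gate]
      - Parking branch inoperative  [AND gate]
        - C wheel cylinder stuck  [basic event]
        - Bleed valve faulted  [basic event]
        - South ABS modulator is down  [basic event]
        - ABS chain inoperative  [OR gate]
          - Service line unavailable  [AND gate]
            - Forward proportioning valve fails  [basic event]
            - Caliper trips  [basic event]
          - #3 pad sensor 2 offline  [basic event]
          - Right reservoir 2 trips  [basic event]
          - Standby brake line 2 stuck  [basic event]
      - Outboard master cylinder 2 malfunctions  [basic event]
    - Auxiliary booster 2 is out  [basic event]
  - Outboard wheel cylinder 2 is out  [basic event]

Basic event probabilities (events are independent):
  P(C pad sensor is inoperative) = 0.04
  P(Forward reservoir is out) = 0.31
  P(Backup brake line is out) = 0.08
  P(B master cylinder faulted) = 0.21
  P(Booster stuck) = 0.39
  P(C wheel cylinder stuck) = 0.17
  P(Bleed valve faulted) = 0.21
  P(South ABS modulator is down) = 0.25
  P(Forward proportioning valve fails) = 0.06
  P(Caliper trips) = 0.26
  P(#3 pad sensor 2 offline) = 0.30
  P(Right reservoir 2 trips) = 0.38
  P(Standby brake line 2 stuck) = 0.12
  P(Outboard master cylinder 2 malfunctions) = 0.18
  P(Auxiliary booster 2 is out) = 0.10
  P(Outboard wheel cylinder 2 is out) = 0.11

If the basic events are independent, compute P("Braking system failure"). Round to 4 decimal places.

P(Front circuit fails) [AND] = 0.04 × 0.31 × 0.08 × 0.21 = 0.000208
P(Rear circuit unavailable) [OR] = 1 − (1−0.000208) × (1−0.39) = 0.390127
P(Service line unavailable) [AND] = 0.06 × 0.26 = 0.015600
P(ABS chain inoperative) [OR] = 1 − (1−0.015600) × (1−0.30) × (1−0.38) × (1−0.12) = 0.624038
P(Parking branch inoperative) [AND] = 0.17 × 0.21 × 0.25 × 0.624038 = 0.005570
P(Booster path fails) [OR] = 1 − (1−0.005570) × (1−0.18) = 0.184567
P(Front circuit 2 inoperative) [OR] = 1 − (1−0.390127) × (1−0.184567) × (1−0.10) = 0.552420
P(Braking system failure) [OR] = 1 − (1−0.552420) × (1−0.11) = 0.601654
Rounded to 4 decimal places: P(Braking system failure) ≈ 0.6017.

0.6017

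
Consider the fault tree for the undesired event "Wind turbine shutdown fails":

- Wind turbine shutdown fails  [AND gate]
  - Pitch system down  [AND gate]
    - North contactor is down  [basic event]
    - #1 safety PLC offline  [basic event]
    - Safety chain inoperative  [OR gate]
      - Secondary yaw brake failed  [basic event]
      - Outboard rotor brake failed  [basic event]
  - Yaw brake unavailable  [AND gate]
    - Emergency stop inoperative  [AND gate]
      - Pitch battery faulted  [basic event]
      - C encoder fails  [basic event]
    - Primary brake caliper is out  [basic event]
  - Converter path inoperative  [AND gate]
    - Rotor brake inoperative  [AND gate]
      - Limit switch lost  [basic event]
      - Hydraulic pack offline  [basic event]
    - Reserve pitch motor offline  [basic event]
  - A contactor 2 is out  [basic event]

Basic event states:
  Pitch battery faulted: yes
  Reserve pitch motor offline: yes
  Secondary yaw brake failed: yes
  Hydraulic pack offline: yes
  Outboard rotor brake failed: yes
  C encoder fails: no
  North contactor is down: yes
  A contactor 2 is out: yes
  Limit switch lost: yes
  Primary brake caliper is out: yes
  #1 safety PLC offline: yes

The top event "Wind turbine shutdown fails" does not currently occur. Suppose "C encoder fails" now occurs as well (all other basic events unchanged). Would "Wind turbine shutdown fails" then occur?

Counterfactual: set "C encoder fails" to occurred.
Safety chain inoperative [OR]: Secondary yaw brake failed=occurs, Outboard rotor brake failed=occurs → at least one input occurs → occurs.
Pitch system down [AND]: North contactor is down=occurs, #1 safety PLC offline=occurs, Safety chain inoperative=occurs → all inputs occur → occurs.
Emergency stop inoperative [AND]: Pitch battery faulted=occurs, C encoder fails=occurs → all inputs occur → occurs.
Yaw brake unavailable [AND]: Emergency stop inoperative=occurs, Primary brake caliper is out=occurs → all inputs occur → occurs.
Rotor brake inoperative [AND]: Limit switch lost=occurs, Hydraulic pack offline=occurs → all inputs occur → occurs.
Converter path inoperative [AND]: Rotor brake inoperative=occurs, Reserve pitch motor offline=occurs → all inputs occur → occurs.
Wind turbine shutdown fails [AND]: Pitch system down=occurs, Yaw brake unavailable=occurs, Converter path inoperative=occurs, A contactor 2 is out=occurs → all inputs occur → occurs.

Yes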